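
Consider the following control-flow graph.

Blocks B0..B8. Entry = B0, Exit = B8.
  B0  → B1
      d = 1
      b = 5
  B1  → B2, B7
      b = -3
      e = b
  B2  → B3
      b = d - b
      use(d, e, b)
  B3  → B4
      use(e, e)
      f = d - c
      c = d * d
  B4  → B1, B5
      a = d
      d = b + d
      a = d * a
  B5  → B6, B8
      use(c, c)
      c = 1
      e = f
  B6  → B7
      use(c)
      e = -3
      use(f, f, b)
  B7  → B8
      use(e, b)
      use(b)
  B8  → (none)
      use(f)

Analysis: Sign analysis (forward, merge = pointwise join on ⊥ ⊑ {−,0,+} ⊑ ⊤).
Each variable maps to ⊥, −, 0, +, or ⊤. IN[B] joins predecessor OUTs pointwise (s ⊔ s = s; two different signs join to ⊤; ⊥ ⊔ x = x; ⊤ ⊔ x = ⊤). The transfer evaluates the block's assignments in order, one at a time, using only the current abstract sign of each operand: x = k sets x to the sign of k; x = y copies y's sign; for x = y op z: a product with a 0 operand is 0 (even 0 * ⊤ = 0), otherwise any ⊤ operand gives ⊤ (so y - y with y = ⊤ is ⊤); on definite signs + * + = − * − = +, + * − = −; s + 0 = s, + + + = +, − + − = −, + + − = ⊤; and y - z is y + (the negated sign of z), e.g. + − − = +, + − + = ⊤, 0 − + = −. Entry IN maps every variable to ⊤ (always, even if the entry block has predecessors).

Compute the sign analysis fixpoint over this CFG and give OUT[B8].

Per-block solution:
  B0: | IN=(all ⊤) | OUT={b:+, d:+; rest ⊤}
  B1: | IN={b:+, d:+; rest ⊤} | OUT={b:-, d:+, e:-; rest ⊤}
  B2: | IN={b:-, d:+, e:-; rest ⊤} | OUT={b:+, d:+, e:-; rest ⊤}
  B3: | IN={b:+, d:+, e:-; rest ⊤} | OUT={b:+, c:+, d:+, e:-; rest ⊤}
  B4: | IN={b:+, c:+, d:+, e:-; rest ⊤} | OUT={a:+, b:+, c:+, d:+, e:-; rest ⊤}
  B5: | IN={a:+, b:+, c:+, d:+, e:-; rest ⊤} | OUT={a:+, b:+, c:+, d:+; rest ⊤}
  B6: | IN={a:+, b:+, c:+, d:+; rest ⊤} | OUT={a:+, b:+, c:+, d:+, e:-; rest ⊤}
  B7: | IN={d:+, e:-; rest ⊤} | OUT={d:+, e:-; rest ⊤}
  B8: | IN={d:+; rest ⊤} | OUT={d:+; rest ⊤}

Merge at B8: IN[B8] = OUT[B5] ⊔ OUT[B7] = {a: ⊤, b: ⊤, c: ⊤, d: +, e: ⊤, f: ⊤}
Applying B8's transfer function to that IN value gives OUT[B8] (row B8 above).

Answer: {a: ⊤, b: ⊤, c: ⊤, d: +, e: ⊤, f: ⊤}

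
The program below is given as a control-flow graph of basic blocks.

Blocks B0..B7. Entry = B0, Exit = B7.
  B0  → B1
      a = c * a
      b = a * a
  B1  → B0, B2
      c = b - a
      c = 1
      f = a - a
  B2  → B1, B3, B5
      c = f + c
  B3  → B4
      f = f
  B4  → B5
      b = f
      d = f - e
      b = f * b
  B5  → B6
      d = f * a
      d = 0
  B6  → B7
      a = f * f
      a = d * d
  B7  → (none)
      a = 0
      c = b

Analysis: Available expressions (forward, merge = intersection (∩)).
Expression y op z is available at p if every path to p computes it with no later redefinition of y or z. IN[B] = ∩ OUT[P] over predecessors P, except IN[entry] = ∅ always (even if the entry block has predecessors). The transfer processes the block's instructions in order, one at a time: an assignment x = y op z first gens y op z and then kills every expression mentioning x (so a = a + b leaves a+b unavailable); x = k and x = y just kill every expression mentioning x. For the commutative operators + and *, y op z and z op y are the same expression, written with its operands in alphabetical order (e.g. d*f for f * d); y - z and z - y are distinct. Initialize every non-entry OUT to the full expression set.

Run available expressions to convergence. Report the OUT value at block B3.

Converged values:
  B0:  IN={}  OUT={a*a}
  B1:  IN={a*a}  OUT={a*a, a-a, b-a}
  B2:  IN={a*a, a-a, b-a}  OUT={a*a, a-a, b-a}
  B3:  IN={a*a, a-a, b-a}  OUT={a*a, a-a, b-a}
  B4:  IN={a*a, a-a, b-a}  OUT={a*a, a-a, f-e}
  B5:  IN={a*a, a-a}  OUT={a*a, a*f, a-a}
  B6:  IN={a*a, a*f, a-a}  OUT={d*d, f*f}
  B7:  IN={d*d, f*f}  OUT={d*d, f*f}

Merge at B3: IN[B3] = OUT[B2] = {a*a, a-a, b-a}
Applying B3's transfer function to that IN value gives OUT[B3] (row B3 above).

Answer: {a*a, a-a, b-a}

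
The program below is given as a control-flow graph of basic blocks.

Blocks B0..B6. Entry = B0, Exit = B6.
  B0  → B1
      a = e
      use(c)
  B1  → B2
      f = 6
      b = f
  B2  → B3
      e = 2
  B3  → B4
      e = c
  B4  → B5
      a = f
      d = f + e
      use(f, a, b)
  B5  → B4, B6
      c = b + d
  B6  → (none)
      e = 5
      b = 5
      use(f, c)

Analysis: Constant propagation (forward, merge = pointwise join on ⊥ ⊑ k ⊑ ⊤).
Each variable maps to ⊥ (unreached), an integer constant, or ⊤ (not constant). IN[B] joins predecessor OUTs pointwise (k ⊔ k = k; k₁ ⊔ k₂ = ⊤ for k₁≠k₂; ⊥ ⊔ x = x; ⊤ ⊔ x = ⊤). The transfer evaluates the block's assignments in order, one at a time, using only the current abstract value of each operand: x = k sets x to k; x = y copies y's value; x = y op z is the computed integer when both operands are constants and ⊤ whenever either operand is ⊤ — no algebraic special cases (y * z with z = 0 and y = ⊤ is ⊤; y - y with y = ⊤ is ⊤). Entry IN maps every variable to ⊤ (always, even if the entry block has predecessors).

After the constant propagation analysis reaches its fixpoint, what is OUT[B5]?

Converged values:
  B0:   IN=(all ⊤)   OUT=(all ⊤)
  B1:   IN=(all ⊤)   OUT={b:6, f:6; rest ⊤}
  B2:   IN={b:6, f:6; rest ⊤}   OUT={b:6, e:2, f:6; rest ⊤}
  B3:   IN={b:6, e:2, f:6; rest ⊤}   OUT={b:6, f:6; rest ⊤}
  B4:   IN={b:6, f:6; rest ⊤}   OUT={a:6, b:6, f:6; rest ⊤}
  B5:   IN={a:6, b:6, f:6; rest ⊤}   OUT={a:6, b:6, f:6; rest ⊤}
  B6:   IN={a:6, b:6, f:6; rest ⊤}   OUT={a:6, b:5, e:5, f:6; rest ⊤}

Merge at B5: IN[B5] = OUT[B4] = {a: 6, b: 6, c: ⊤, d: ⊤, e: ⊤, f: 6}
Applying B5's transfer function to that IN value gives OUT[B5] (row B5 above).

Answer: {a: 6, b: 6, c: ⊤, d: ⊤, e: ⊤, f: 6}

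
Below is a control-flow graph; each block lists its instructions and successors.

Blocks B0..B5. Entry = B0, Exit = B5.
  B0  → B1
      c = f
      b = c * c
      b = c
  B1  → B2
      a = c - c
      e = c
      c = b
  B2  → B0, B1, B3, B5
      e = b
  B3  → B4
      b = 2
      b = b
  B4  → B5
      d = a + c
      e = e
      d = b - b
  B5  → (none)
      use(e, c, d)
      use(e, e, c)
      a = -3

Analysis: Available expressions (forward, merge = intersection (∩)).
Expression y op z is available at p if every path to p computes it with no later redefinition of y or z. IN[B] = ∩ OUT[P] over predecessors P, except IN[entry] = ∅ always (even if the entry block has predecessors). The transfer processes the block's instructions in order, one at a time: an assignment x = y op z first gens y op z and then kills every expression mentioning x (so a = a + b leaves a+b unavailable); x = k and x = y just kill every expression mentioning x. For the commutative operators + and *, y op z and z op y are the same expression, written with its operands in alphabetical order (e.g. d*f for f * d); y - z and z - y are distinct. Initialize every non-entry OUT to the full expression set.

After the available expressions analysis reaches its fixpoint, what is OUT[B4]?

Converged values:
  B0:  IN={}  OUT={c*c}
  B1:  IN={}  OUT={}
  B2:  IN={}  OUT={}
  B3:  IN={}  OUT={}
  B4:  IN={}  OUT={a+c, b-b}
  B5:  IN={}  OUT={}

Merge at B4: IN[B4] = OUT[B3] = {}
Applying B4's transfer function to that IN value gives OUT[B4] (row B4 above).

Answer: {a+c, b-b}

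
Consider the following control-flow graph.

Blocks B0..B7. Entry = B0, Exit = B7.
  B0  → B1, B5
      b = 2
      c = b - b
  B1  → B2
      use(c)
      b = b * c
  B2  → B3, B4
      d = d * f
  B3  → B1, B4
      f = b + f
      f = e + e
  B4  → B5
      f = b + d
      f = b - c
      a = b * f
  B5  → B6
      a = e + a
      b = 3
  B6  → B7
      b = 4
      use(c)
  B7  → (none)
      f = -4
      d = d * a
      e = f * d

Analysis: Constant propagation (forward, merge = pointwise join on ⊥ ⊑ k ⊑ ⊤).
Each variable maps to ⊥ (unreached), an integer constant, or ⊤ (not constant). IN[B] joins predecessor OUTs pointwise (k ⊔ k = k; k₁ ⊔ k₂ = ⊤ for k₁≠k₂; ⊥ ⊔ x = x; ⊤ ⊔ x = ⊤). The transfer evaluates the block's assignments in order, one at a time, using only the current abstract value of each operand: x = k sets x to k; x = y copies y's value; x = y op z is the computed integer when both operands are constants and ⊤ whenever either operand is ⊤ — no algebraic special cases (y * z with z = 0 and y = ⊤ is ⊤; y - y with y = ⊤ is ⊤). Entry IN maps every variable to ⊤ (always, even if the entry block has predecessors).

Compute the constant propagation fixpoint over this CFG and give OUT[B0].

Answer: {a: ⊤, b: 2, c: 0, d: ⊤, e: ⊤, f: ⊤}

Working:
Fixpoint table:
  B0: | IN=(all ⊤) | OUT={b:2, c:0; rest ⊤}
  B1: | IN={c:0; rest ⊤} | OUT={c:0; rest ⊤}
  B2: | IN={c:0; rest ⊤} | OUT={c:0; rest ⊤}
  B3: | IN={c:0; rest ⊤} | OUT={c:0; rest ⊤}
  B4: | IN={c:0; rest ⊤} | OUT={c:0; rest ⊤}
  B5: | IN={c:0; rest ⊤} | OUT={b:3, c:0; rest ⊤}
  B6: | IN={b:3, c:0; rest ⊤} | OUT={b:4, c:0; rest ⊤}
  B7: | IN={b:4, c:0; rest ⊤} | OUT={b:4, c:0, f:-4; rest ⊤}

B0 is the boundary node: IN[B0] = {a: ⊤, b: ⊤, c: ⊤, d: ⊤, e: ⊤, f: ⊤}
Applying B0's transfer function to that IN value gives OUT[B0] (row B0 above).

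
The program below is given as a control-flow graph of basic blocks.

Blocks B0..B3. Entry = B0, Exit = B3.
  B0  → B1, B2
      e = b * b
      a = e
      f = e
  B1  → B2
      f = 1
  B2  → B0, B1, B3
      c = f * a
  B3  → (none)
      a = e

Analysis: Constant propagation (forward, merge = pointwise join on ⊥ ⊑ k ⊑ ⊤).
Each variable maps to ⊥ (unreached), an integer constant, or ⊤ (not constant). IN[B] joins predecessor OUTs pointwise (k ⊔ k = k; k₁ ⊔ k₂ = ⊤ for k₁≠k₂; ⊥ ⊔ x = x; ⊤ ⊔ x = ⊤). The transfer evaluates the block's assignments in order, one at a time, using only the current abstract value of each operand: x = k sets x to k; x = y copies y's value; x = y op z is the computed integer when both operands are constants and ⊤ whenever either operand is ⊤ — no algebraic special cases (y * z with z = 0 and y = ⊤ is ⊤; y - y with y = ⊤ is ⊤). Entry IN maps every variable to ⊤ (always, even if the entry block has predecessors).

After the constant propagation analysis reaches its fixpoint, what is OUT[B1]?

Answer: {a: ⊤, b: ⊤, c: ⊤, d: ⊤, e: ⊤, f: 1}

Working:
Fixpoint table:
  B0: | IN=(all ⊤) | OUT=(all ⊤)
  B1: | IN=(all ⊤) | OUT={f:1; rest ⊤}
  B2: | IN=(all ⊤) | OUT=(all ⊤)
  B3: | IN=(all ⊤) | OUT=(all ⊤)

Merge at B1: IN[B1] = OUT[B0] ⊔ OUT[B2] = {a: ⊤, b: ⊤, c: ⊤, d: ⊤, e: ⊤, f: ⊤}
Applying B1's transfer function to that IN value gives OUT[B1] (row B1 above).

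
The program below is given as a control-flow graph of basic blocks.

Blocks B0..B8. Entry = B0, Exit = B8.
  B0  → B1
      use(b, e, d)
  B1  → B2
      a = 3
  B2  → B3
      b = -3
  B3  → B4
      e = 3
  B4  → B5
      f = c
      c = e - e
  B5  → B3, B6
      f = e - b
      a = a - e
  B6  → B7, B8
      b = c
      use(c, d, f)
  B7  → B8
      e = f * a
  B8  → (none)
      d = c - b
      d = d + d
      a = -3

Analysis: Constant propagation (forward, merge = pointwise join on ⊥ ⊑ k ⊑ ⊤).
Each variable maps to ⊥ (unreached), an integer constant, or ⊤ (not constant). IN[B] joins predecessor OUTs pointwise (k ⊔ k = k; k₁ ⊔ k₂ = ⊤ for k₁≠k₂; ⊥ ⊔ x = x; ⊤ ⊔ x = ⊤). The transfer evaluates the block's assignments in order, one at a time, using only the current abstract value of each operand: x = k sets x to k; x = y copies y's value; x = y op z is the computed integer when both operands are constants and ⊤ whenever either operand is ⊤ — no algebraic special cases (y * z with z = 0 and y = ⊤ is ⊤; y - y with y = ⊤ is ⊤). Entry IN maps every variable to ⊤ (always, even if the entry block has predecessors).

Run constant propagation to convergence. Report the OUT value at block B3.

Converged values:
  B0:  IN=(all ⊤)  OUT=(all ⊤)
  B1:  IN=(all ⊤)  OUT={a:3; rest ⊤}
  B2:  IN={a:3; rest ⊤}  OUT={a:3, b:-3; rest ⊤}
  B3:  IN={b:-3; rest ⊤}  OUT={b:-3, e:3; rest ⊤}
  B4:  IN={b:-3, e:3; rest ⊤}  OUT={b:-3, c:0, e:3; rest ⊤}
  B5:  IN={b:-3, c:0, e:3; rest ⊤}  OUT={b:-3, c:0, e:3, f:6; rest ⊤}
  B6:  IN={b:-3, c:0, e:3, f:6; rest ⊤}  OUT={b:0, c:0, e:3, f:6; rest ⊤}
  B7:  IN={b:0, c:0, e:3, f:6; rest ⊤}  OUT={b:0, c:0, f:6; rest ⊤}
  B8:  IN={b:0, c:0, f:6; rest ⊤}  OUT={a:-3, b:0, c:0, d:0, f:6; rest ⊤}

Merge at B3: IN[B3] = OUT[B2] ⊔ OUT[B5] = {a: ⊤, b: -3, c: ⊤, d: ⊤, e: ⊤, f: ⊤}
Applying B3's transfer function to that IN value gives OUT[B3] (row B3 above).

Answer: {a: ⊤, b: -3, c: ⊤, d: ⊤, e: 3, f: ⊤}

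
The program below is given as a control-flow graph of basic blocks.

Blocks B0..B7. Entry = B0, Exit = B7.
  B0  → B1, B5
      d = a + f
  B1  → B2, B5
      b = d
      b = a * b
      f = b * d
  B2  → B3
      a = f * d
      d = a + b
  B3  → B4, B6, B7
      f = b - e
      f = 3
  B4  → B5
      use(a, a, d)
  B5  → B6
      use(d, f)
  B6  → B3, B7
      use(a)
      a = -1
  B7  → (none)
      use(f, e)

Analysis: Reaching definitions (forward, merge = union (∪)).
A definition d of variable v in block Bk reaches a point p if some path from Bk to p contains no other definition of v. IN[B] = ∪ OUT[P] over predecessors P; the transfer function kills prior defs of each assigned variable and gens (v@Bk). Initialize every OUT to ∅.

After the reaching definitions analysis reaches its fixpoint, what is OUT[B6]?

Answer: {a@B6, b@B1, d@B0, d@B2, f@B1, f@B3}

Derivation:
Converged values:
  B0:   IN={}   OUT={d@B0}
  B1:   IN={d@B0}   OUT={b@B1, d@B0, f@B1}
  B2:   IN={b@B1, d@B0, f@B1}   OUT={a@B2, b@B1, d@B2, f@B1}
  B3:   IN={a@B2, a@B6, b@B1, d@B0, d@B2, f@B1, f@B3}   OUT={a@B2, a@B6, b@B1, d@B0, d@B2, f@B3}
  B4:   IN={a@B2, a@B6, b@B1, d@B0, d@B2, f@B3}   OUT={a@B2, a@B6, b@B1, d@B0, d@B2, f@B3}
  B5:   IN={a@B2, a@B6, b@B1, d@B0, d@B2, f@B1, f@B3}   OUT={a@B2, a@B6, b@B1, d@B0, d@B2, f@B1, f@B3}
  B6:   IN={a@B2, a@B6, b@B1, d@B0, d@B2, f@B1, f@B3}   OUT={a@B6, b@B1, d@B0, d@B2, f@B1, f@B3}
  B7:   IN={a@B2, a@B6, b@B1, d@B0, d@B2, f@B1, f@B3}   OUT={a@B2, a@B6, b@B1, d@B0, d@B2, f@B1, f@B3}

Merge at B6: IN[B6] = OUT[B3] ⊔ OUT[B5] = {a@B2, a@B6, b@B1, d@B0, d@B2, f@B1, f@B3}
Applying B6's transfer function to that IN value gives OUT[B6] (row B6 above).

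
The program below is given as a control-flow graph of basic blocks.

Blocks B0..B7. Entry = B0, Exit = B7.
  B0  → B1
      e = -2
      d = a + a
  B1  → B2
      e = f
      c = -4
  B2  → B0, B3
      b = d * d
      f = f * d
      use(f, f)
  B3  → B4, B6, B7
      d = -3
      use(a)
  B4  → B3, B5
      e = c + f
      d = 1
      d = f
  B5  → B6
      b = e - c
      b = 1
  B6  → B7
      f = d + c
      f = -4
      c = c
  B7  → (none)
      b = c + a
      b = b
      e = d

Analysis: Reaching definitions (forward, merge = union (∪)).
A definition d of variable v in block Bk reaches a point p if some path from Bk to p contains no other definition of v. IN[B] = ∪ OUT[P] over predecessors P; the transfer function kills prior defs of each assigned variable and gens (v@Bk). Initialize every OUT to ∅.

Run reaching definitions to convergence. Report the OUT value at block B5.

Answer: {b@B5, c@B1, d@B4, e@B4, f@B2}

Derivation:
Fixpoint table:
  B0:   IN={b@B2, c@B1, d@B0, e@B1, f@B2}   OUT={b@B2, c@B1, d@B0, e@B0, f@B2}
  B1:   IN={b@B2, c@B1, d@B0, e@B0, f@B2}   OUT={b@B2, c@B1, d@B0, e@B1, f@B2}
  B2:   IN={b@B2, c@B1, d@B0, e@B1, f@B2}   OUT={b@B2, c@B1, d@B0, e@B1, f@B2}
  B3:   IN={b@B2, c@B1, d@B0, d@B4, e@B1, e@B4, f@B2}   OUT={b@B2, c@B1, d@B3, e@B1, e@B4, f@B2}
  B4:   IN={b@B2, c@B1, d@B3, e@B1, e@B4, f@B2}   OUT={b@B2, c@B1, d@B4, e@B4, f@B2}
  B5:   IN={b@B2, c@B1, d@B4, e@B4, f@B2}   OUT={b@B5, c@B1, d@B4, e@B4, f@B2}
  B6:   IN={b@B2, b@B5, c@B1, d@B3, d@B4, e@B1, e@B4, f@B2}   OUT={b@B2, b@B5, c@B6, d@B3, d@B4, e@B1, e@B4, f@B6}
  B7:   IN={b@B2, b@B5, c@B1, c@B6, d@B3, d@B4, e@B1, e@B4, f@B2, f@B6}   OUT={b@B7, c@B1, c@B6, d@B3, d@B4, e@B7, f@B2, f@B6}

Merge at B5: IN[B5] = OUT[B4] = {b@B2, c@B1, d@B4, e@B4, f@B2}
Applying B5's transfer function to that IN value gives OUT[B5] (row B5 above).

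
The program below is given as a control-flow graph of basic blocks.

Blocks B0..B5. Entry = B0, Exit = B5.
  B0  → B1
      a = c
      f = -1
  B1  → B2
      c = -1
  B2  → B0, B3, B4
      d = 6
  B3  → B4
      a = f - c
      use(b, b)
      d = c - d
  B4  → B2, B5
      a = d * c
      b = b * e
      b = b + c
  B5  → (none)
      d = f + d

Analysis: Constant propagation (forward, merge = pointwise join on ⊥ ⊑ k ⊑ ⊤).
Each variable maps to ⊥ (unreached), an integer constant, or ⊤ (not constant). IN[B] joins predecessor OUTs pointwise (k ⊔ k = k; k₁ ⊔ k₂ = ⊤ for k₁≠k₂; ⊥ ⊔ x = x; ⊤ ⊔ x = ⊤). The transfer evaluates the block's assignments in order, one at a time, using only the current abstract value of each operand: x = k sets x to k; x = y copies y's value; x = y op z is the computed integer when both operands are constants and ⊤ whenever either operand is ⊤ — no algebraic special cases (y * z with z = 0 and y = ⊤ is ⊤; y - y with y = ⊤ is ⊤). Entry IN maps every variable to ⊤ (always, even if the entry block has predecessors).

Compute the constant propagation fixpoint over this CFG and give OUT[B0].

Per-block solution:
  B0:   IN=(all ⊤)   OUT={f:-1; rest ⊤}
  B1:   IN={f:-1; rest ⊤}   OUT={c:-1, f:-1; rest ⊤}
  B2:   IN={c:-1, f:-1; rest ⊤}   OUT={c:-1, d:6, f:-1; rest ⊤}
  B3:   IN={c:-1, d:6, f:-1; rest ⊤}   OUT={a:0, c:-1, d:-7, f:-1; rest ⊤}
  B4:   IN={c:-1, f:-1; rest ⊤}   OUT={c:-1, f:-1; rest ⊤}
  B5:   IN={c:-1, f:-1; rest ⊤}   OUT={c:-1, f:-1; rest ⊤}

Merge at B0 (entry node, so the boundary value (all ⊤) is joined with the incoming edge(s)): IN[B0] = (all ⊤) ⊔ OUT[B2] = {a: ⊤, b: ⊤, c: ⊤, d: ⊤, e: ⊤, f: ⊤}
Applying B0's transfer function to that IN value gives OUT[B0] (row B0 above).

Answer: {a: ⊤, b: ⊤, c: ⊤, d: ⊤, e: ⊤, f: -1}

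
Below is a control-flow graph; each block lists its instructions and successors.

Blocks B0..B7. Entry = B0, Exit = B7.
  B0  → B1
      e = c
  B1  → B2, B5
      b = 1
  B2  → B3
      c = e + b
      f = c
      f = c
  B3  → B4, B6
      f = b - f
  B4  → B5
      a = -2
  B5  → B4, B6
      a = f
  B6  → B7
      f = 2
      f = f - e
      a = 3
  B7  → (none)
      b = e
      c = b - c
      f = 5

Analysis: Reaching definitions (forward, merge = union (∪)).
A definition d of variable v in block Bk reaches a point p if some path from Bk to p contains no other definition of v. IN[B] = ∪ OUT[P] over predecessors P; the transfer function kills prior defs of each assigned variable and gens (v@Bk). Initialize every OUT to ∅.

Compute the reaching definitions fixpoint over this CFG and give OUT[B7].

Per-block solution:
  B0: | IN={} | OUT={e@B0}
  B1: | IN={e@B0} | OUT={b@B1, e@B0}
  B2: | IN={b@B1, e@B0} | OUT={b@B1, c@B2, e@B0, f@B2}
  B3: | IN={b@B1, c@B2, e@B0, f@B2} | OUT={b@B1, c@B2, e@B0, f@B3}
  B4: | IN={a@B5, b@B1, c@B2, e@B0, f@B3} | OUT={a@B4, b@B1, c@B2, e@B0, f@B3}
  B5: | IN={a@B4, b@B1, c@B2, e@B0, f@B3} | OUT={a@B5, b@B1, c@B2, e@B0, f@B3}
  B6: | IN={a@B5, b@B1, c@B2, e@B0, f@B3} | OUT={a@B6, b@B1, c@B2, e@B0, f@B6}
  B7: | IN={a@B6, b@B1, c@B2, e@B0, f@B6} | OUT={a@B6, b@B7, c@B7, e@B0, f@B7}

Merge at B7: IN[B7] = OUT[B6] = {a@B6, b@B1, c@B2, e@B0, f@B6}
Applying B7's transfer function to that IN value gives OUT[B7] (row B7 above).

Answer: {a@B6, b@B7, c@B7, e@B0, f@B7}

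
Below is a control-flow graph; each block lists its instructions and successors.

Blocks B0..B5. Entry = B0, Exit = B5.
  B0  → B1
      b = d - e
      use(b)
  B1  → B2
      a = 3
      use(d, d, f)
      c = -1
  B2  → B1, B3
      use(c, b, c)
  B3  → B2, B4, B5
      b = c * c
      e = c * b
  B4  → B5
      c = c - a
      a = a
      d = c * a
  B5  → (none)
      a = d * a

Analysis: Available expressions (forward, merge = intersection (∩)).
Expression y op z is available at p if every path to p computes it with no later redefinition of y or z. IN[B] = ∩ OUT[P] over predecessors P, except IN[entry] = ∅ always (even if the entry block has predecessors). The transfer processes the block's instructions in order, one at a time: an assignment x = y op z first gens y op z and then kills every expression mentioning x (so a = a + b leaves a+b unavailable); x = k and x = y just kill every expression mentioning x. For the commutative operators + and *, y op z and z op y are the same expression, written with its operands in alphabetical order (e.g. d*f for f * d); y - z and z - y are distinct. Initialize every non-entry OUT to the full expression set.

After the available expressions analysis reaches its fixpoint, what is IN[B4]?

Fixpoint table:
  B0:   IN={}   OUT={d-e}
  B1:   IN={}   OUT={}
  B2:   IN={}   OUT={}
  B3:   IN={}   OUT={b*c, c*c}
  B4:   IN={b*c, c*c}   OUT={a*c}
  B5:   IN={}   OUT={}

Merge at B4: IN[B4] = OUT[B3] = {b*c, c*c}

Answer: {b*c, c*c}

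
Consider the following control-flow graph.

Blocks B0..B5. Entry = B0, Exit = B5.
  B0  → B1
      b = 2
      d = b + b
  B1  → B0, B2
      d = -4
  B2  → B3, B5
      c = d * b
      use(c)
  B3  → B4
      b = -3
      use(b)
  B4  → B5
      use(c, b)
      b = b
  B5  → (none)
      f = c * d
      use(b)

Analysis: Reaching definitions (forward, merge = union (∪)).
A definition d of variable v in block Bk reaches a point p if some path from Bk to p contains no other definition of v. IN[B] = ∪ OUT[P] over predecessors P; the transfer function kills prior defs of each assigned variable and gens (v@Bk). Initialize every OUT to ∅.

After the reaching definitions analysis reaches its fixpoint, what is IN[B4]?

Answer: {b@B3, c@B2, d@B1}

Derivation:
Converged values:
  B0:  IN={b@B0, d@B1}  OUT={b@B0, d@B0}
  B1:  IN={b@B0, d@B0}  OUT={b@B0, d@B1}
  B2:  IN={b@B0, d@B1}  OUT={b@B0, c@B2, d@B1}
  B3:  IN={b@B0, c@B2, d@B1}  OUT={b@B3, c@B2, d@B1}
  B4:  IN={b@B3, c@B2, d@B1}  OUT={b@B4, c@B2, d@B1}
  B5:  IN={b@B0, b@B4, c@B2, d@B1}  OUT={b@B0, b@B4, c@B2, d@B1, f@B5}

Merge at B4: IN[B4] = OUT[B3] = {b@B3, c@B2, d@B1}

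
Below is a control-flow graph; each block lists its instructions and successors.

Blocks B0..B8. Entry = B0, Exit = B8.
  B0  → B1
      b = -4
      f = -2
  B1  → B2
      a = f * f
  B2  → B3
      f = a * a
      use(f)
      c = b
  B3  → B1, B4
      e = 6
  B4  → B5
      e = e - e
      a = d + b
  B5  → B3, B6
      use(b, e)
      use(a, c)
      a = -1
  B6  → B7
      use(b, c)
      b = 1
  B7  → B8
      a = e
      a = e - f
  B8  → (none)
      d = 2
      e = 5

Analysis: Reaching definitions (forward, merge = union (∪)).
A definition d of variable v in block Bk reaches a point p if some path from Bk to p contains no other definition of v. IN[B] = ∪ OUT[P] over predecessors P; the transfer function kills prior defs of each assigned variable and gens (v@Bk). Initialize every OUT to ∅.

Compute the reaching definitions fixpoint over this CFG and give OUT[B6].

Converged values:
  B0:  IN={}  OUT={b@B0, f@B0}
  B1:  IN={a@B1, a@B5, b@B0, c@B2, e@B3, f@B0, f@B2}  OUT={a@B1, b@B0, c@B2, e@B3, f@B0, f@B2}
  B2:  IN={a@B1, b@B0, c@B2, e@B3, f@B0, f@B2}  OUT={a@B1, b@B0, c@B2, e@B3, f@B2}
  B3:  IN={a@B1, a@B5, b@B0, c@B2, e@B3, e@B4, f@B2}  OUT={a@B1, a@B5, b@B0, c@B2, e@B3, f@B2}
  B4:  IN={a@B1, a@B5, b@B0, c@B2, e@B3, f@B2}  OUT={a@B4, b@B0, c@B2, e@B4, f@B2}
  B5:  IN={a@B4, b@B0, c@B2, e@B4, f@B2}  OUT={a@B5, b@B0, c@B2, e@B4, f@B2}
  B6:  IN={a@B5, b@B0, c@B2, e@B4, f@B2}  OUT={a@B5, b@B6, c@B2, e@B4, f@B2}
  B7:  IN={a@B5, b@B6, c@B2, e@B4, f@B2}  OUT={a@B7, b@B6, c@B2, e@B4, f@B2}
  B8:  IN={a@B7, b@B6, c@B2, e@B4, f@B2}  OUT={a@B7, b@B6, c@B2, d@B8, e@B8, f@B2}

Merge at B6: IN[B6] = OUT[B5] = {a@B5, b@B0, c@B2, e@B4, f@B2}
Applying B6's transfer function to that IN value gives OUT[B6] (row B6 above).

Answer: {a@B5, b@B6, c@B2, e@B4, f@B2}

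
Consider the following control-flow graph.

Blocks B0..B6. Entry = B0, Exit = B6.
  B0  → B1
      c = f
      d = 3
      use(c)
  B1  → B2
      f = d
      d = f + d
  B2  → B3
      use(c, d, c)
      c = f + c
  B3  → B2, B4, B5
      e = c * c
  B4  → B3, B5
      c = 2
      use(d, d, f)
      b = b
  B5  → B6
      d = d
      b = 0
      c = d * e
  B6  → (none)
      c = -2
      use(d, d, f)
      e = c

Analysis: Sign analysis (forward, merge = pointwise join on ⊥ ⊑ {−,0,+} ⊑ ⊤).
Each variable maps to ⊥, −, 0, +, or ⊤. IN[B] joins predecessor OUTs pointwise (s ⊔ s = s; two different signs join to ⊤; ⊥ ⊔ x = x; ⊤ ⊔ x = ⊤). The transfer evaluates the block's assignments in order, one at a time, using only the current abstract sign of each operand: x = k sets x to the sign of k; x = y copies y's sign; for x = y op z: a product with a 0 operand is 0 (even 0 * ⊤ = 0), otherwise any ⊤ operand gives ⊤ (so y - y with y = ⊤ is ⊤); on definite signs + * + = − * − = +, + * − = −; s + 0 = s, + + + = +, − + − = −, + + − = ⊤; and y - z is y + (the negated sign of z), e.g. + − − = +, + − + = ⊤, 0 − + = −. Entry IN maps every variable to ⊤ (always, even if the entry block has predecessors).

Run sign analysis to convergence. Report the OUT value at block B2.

Answer: {a: ⊤, b: ⊤, c: ⊤, d: +, e: ⊤, f: +}

Trace:
Fixpoint table:
  B0:  IN=(all ⊤)  OUT={d:+; rest ⊤}
  B1:  IN={d:+; rest ⊤}  OUT={d:+, f:+; rest ⊤}
  B2:  IN={d:+, f:+; rest ⊤}  OUT={d:+, f:+; rest ⊤}
  B3:  IN={d:+, f:+; rest ⊤}  OUT={d:+, f:+; rest ⊤}
  B4:  IN={d:+, f:+; rest ⊤}  OUT={c:+, d:+, f:+; rest ⊤}
  B5:  IN={d:+, f:+; rest ⊤}  OUT={b:0, d:+, f:+; rest ⊤}
  B6:  IN={b:0, d:+, f:+; rest ⊤}  OUT={b:0, c:-, d:+, e:-, f:+; rest ⊤}

Merge at B2: IN[B2] = OUT[B1] ⊔ OUT[B3] = {a: ⊤, b: ⊤, c: ⊤, d: +, e: ⊤, f: +}
Applying B2's transfer function to that IN value gives OUT[B2] (row B2 above).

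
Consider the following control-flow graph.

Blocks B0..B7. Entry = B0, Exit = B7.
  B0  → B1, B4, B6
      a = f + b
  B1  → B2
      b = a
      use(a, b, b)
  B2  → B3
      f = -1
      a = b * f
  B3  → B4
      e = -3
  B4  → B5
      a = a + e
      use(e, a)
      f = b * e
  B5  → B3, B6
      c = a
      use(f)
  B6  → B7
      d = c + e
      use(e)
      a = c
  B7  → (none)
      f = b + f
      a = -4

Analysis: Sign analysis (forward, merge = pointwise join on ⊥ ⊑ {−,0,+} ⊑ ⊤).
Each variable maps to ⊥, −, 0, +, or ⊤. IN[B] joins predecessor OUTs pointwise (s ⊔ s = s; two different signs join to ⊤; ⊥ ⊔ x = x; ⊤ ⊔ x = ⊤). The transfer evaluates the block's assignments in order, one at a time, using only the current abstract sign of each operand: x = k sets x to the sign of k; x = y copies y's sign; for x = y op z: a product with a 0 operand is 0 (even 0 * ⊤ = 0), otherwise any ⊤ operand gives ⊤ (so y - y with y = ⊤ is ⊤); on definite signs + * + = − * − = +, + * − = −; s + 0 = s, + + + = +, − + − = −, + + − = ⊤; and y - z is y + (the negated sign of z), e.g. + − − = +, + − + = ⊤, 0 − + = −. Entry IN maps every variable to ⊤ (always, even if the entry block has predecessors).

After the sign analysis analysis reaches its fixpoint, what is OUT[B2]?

Answer: {a: ⊤, b: ⊤, c: ⊤, d: ⊤, e: ⊤, f: -}

Trace:
Fixpoint table:
  B0:   IN=(all ⊤)   OUT=(all ⊤)
  B1:   IN=(all ⊤)   OUT=(all ⊤)
  B2:   IN=(all ⊤)   OUT={f:-; rest ⊤}
  B3:   IN=(all ⊤)   OUT={e:-; rest ⊤}
  B4:   IN=(all ⊤)   OUT=(all ⊤)
  B5:   IN=(all ⊤)   OUT=(all ⊤)
  B6:   IN=(all ⊤)   OUT=(all ⊤)
  B7:   IN=(all ⊤)   OUT={a:-; rest ⊤}

Merge at B2: IN[B2] = OUT[B1] = {a: ⊤, b: ⊤, c: ⊤, d: ⊤, e: ⊤, f: ⊤}
Applying B2's transfer function to that IN value gives OUT[B2] (row B2 above).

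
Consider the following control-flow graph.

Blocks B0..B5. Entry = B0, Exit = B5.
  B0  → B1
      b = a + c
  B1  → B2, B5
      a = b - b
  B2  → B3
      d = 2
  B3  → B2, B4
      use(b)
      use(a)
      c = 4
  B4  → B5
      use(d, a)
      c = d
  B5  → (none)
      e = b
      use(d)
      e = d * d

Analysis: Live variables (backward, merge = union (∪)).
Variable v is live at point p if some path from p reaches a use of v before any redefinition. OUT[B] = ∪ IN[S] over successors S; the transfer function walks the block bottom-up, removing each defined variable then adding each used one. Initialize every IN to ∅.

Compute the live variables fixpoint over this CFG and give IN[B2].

Converged values:
  B0: | IN={a, c, d} | OUT={b, d}
  B1: | IN={b, d} | OUT={a, b, d}
  B2: | IN={a, b} | OUT={a, b, d}
  B3: | IN={a, b, d} | OUT={a, b, d}
  B4: | IN={a, b, d} | OUT={b, d}
  B5: | IN={b, d} | OUT={}

Merge at B2: OUT[B2] = IN[B3] = {a, b, d}
Applying B2's transfer function to that OUT value gives IN[B2] (row B2 above).

Answer: {a, b}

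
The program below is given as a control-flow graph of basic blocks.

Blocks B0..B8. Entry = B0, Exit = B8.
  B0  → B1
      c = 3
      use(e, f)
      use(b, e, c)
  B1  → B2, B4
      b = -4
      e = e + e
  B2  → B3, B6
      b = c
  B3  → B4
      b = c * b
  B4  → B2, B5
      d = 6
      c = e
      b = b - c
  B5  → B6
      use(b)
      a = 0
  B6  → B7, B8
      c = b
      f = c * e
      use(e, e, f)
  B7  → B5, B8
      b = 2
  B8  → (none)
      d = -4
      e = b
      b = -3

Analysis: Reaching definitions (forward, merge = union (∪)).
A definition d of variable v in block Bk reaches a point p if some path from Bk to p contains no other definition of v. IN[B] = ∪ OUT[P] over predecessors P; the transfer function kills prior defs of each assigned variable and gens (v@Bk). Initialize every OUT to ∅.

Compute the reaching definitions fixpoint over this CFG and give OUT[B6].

Converged values:
  B0: | IN={} | OUT={c@B0}
  B1: | IN={c@B0} | OUT={b@B1, c@B0, e@B1}
  B2: | IN={b@B1, b@B4, c@B0, c@B4, d@B4, e@B1} | OUT={b@B2, c@B0, c@B4, d@B4, e@B1}
  B3: | IN={b@B2, c@B0, c@B4, d@B4, e@B1} | OUT={b@B3, c@B0, c@B4, d@B4, e@B1}
  B4: | IN={b@B1, b@B3, c@B0, c@B4, d@B4, e@B1} | OUT={b@B4, c@B4, d@B4, e@B1}
  B5: | IN={a@B5, b@B4, b@B7, c@B4, c@B6, d@B4, e@B1, f@B6} | OUT={a@B5, b@B4, b@B7, c@B4, c@B6, d@B4, e@B1, f@B6}
  B6: | IN={a@B5, b@B2, b@B4, b@B7, c@B0, c@B4, c@B6, d@B4, e@B1, f@B6} | OUT={a@B5, b@B2, b@B4, b@B7, c@B6, d@B4, e@B1, f@B6}
  B7: | IN={a@B5, b@B2, b@B4, b@B7, c@B6, d@B4, e@B1, f@B6} | OUT={a@B5, b@B7, c@B6, d@B4, e@B1, f@B6}
  B8: | IN={a@B5, b@B2, b@B4, b@B7, c@B6, d@B4, e@B1, f@B6} | OUT={a@B5, b@B8, c@B6, d@B8, e@B8, f@B6}

Merge at B6: IN[B6] = OUT[B2] ⊔ OUT[B5] = {a@B5, b@B2, b@B4, b@B7, c@B0, c@B4, c@B6, d@B4, e@B1, f@B6}
Applying B6's transfer function to that IN value gives OUT[B6] (row B6 above).

Answer: {a@B5, b@B2, b@B4, b@B7, c@B6, d@B4, e@B1, f@B6}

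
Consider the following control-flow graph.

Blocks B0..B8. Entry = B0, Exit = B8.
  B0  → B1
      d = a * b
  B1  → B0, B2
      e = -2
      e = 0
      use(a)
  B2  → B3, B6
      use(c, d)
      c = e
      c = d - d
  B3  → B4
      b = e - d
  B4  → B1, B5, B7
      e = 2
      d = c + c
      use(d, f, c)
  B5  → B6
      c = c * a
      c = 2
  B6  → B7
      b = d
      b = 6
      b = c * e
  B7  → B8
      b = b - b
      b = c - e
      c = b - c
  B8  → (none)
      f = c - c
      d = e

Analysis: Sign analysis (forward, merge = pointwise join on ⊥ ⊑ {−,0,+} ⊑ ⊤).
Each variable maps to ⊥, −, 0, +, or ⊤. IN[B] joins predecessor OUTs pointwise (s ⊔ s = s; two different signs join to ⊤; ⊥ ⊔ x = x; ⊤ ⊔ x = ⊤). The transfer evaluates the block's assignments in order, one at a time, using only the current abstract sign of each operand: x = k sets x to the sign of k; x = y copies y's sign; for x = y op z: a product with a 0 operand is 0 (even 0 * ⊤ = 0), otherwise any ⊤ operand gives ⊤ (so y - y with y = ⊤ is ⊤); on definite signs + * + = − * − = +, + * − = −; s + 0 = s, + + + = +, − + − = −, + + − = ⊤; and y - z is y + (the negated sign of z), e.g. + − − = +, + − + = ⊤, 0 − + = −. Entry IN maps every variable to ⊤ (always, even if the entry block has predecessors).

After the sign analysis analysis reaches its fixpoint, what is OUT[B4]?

Answer: {a: ⊤, b: ⊤, c: ⊤, d: ⊤, e: +, f: ⊤}

Derivation:
Fixpoint table:
  B0: | IN=(all ⊤) | OUT=(all ⊤)
  B1: | IN=(all ⊤) | OUT={e:0; rest ⊤}
  B2: | IN={e:0; rest ⊤} | OUT={e:0; rest ⊤}
  B3: | IN={e:0; rest ⊤} | OUT={e:0; rest ⊤}
  B4: | IN={e:0; rest ⊤} | OUT={e:+; rest ⊤}
  B5: | IN={e:+; rest ⊤} | OUT={c:+, e:+; rest ⊤}
  B6: | IN=(all ⊤) | OUT=(all ⊤)
  B7: | IN=(all ⊤) | OUT=(all ⊤)
  B8: | IN=(all ⊤) | OUT=(all ⊤)

Merge at B4: IN[B4] = OUT[B3] = {a: ⊤, b: ⊤, c: ⊤, d: ⊤, e: 0, f: ⊤}
Applying B4's transfer function to that IN value gives OUT[B4] (row B4 above).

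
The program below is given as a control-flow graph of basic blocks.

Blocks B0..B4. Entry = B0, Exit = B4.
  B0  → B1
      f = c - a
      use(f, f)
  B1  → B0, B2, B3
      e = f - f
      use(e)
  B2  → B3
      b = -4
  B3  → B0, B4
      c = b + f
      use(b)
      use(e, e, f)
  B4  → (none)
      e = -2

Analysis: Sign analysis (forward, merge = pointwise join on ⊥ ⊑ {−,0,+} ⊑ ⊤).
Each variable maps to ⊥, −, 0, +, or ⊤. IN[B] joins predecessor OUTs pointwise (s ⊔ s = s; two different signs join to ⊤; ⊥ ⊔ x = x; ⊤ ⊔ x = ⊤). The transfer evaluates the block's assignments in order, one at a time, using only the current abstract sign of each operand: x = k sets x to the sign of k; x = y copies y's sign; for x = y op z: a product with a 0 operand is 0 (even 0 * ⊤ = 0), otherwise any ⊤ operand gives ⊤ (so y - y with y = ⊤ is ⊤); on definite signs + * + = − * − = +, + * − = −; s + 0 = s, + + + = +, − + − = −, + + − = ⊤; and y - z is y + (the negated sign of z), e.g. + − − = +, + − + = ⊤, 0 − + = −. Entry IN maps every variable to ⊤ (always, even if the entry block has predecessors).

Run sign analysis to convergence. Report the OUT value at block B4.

Answer: {a: ⊤, b: ⊤, c: ⊤, d: ⊤, e: -, f: ⊤}

Working:
Per-block solution:
  B0: | IN=(all ⊤) | OUT=(all ⊤)
  B1: | IN=(all ⊤) | OUT=(all ⊤)
  B2: | IN=(all ⊤) | OUT={b:-; rest ⊤}
  B3: | IN=(all ⊤) | OUT=(all ⊤)
  B4: | IN=(all ⊤) | OUT={e:-; rest ⊤}

Merge at B4: IN[B4] = OUT[B3] = {a: ⊤, b: ⊤, c: ⊤, d: ⊤, e: ⊤, f: ⊤}
Applying B4's transfer function to that IN value gives OUT[B4] (row B4 above).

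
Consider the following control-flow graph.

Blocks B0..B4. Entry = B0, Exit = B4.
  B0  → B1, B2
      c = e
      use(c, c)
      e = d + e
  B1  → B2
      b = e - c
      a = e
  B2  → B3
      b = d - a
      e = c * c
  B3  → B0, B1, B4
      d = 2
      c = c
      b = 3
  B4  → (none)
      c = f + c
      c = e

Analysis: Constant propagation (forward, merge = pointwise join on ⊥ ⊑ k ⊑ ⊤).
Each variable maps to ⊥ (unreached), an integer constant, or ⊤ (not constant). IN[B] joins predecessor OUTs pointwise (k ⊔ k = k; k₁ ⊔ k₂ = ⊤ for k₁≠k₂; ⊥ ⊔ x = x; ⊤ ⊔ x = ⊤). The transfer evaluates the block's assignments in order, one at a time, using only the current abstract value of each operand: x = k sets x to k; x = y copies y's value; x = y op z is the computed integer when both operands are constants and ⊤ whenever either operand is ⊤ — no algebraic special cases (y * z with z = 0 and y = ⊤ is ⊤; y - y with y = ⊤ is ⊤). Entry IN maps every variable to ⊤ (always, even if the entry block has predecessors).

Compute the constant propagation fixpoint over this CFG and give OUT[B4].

Answer: {a: ⊤, b: 3, c: ⊤, d: 2, e: ⊤, f: ⊤}

Trace:
Converged values:
  B0:   IN=(all ⊤)   OUT=(all ⊤)
  B1:   IN=(all ⊤)   OUT=(all ⊤)
  B2:   IN=(all ⊤)   OUT=(all ⊤)
  B3:   IN=(all ⊤)   OUT={b:3, d:2; rest ⊤}
  B4:   IN={b:3, d:2; rest ⊤}   OUT={b:3, d:2; rest ⊤}

Merge at B4: IN[B4] = OUT[B3] = {a: ⊤, b: 3, c: ⊤, d: 2, e: ⊤, f: ⊤}
Applying B4's transfer function to that IN value gives OUT[B4] (row B4 above).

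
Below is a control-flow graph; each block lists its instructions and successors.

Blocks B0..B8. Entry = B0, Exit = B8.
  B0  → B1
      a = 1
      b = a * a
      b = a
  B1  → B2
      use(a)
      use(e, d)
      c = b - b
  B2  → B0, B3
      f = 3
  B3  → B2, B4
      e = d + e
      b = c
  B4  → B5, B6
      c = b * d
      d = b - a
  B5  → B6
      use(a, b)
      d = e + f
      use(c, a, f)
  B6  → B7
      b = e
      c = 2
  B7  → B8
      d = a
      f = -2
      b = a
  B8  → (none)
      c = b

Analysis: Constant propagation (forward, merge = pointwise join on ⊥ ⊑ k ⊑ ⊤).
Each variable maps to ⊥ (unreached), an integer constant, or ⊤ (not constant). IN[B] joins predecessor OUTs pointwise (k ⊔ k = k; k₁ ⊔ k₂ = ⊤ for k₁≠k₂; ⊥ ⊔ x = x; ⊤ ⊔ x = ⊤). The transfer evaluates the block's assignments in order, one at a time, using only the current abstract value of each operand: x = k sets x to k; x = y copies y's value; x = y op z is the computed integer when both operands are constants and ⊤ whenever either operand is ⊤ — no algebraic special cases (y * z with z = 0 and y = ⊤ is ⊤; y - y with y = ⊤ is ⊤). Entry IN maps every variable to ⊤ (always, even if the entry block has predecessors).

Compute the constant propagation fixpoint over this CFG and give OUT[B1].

Per-block solution:
  B0: | IN=(all ⊤) | OUT={a:1, b:1; rest ⊤}
  B1: | IN={a:1, b:1; rest ⊤} | OUT={a:1, b:1, c:0; rest ⊤}
  B2: | IN={a:1, c:0; rest ⊤} | OUT={a:1, c:0, f:3; rest ⊤}
  B3: | IN={a:1, c:0, f:3; rest ⊤} | OUT={a:1, b:0, c:0, f:3; rest ⊤}
  B4: | IN={a:1, b:0, c:0, f:3; rest ⊤} | OUT={a:1, b:0, d:-1, f:3; rest ⊤}
  B5: | IN={a:1, b:0, d:-1, f:3; rest ⊤} | OUT={a:1, b:0, f:3; rest ⊤}
  B6: | IN={a:1, b:0, f:3; rest ⊤} | OUT={a:1, c:2, f:3; rest ⊤}
  B7: | IN={a:1, c:2, f:3; rest ⊤} | OUT={a:1, b:1, c:2, d:1, f:-2; rest ⊤}
  B8: | IN={a:1, b:1, c:2, d:1, f:-2; rest ⊤} | OUT={a:1, b:1, c:1, d:1, f:-2; rest ⊤}

Merge at B1: IN[B1] = OUT[B0] = {a: 1, b: 1, c: ⊤, d: ⊤, e: ⊤, f: ⊤}
Applying B1's transfer function to that IN value gives OUT[B1] (row B1 above).

Answer: {a: 1, b: 1, c: 0, d: ⊤, e: ⊤, f: ⊤}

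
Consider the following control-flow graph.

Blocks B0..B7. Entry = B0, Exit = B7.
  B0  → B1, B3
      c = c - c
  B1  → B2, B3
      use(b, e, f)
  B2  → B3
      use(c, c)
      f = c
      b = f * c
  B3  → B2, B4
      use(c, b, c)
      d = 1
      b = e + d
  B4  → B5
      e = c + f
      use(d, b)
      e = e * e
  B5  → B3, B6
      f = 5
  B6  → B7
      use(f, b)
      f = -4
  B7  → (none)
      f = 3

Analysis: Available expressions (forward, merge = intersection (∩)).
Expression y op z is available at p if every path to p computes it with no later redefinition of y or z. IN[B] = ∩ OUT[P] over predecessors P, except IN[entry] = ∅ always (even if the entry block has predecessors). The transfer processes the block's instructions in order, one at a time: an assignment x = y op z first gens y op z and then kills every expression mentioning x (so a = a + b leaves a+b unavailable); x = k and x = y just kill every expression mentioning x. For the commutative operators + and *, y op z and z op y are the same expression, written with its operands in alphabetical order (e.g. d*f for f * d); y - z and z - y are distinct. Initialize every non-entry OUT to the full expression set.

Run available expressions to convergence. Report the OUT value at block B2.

Answer: {c*f}

Derivation:
Fixpoint table:
  B0:   IN={}   OUT={}
  B1:   IN={}   OUT={}
  B2:   IN={}   OUT={c*f}
  B3:   IN={}   OUT={d+e}
  B4:   IN={d+e}   OUT={c+f}
  B5:   IN={c+f}   OUT={}
  B6:   IN={}   OUT={}
  B7:   IN={}   OUT={}

Merge at B2: IN[B2] = OUT[B1] ∩ OUT[B3] = {}
Applying B2's transfer function to that IN value gives OUT[B2] (row B2 above).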